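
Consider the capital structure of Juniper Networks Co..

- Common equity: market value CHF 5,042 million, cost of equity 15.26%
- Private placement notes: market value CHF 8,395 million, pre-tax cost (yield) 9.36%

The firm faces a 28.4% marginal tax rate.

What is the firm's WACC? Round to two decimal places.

9.91%

Total capital V = 5042 + 8395 = 13437.
Equity: weight = 5042/13437 = 0.3752; cost = 15.26%.
Private placement notes: weight = 8395/13437 = 0.6248; after-tax cost = 9.36% × (1 − 28.4%) = 6.7018%.
WACC = 0.3752 × 15.2600% + 0.6248 × 6.7018% = 9.9131%.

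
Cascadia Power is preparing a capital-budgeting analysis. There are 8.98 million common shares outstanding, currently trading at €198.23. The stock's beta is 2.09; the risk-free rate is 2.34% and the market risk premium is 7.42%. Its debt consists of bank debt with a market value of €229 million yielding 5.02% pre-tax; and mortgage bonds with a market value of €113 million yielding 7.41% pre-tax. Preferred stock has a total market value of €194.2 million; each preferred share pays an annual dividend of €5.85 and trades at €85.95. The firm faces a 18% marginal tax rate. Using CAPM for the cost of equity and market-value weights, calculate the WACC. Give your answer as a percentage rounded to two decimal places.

14.99%

Cost of equity via CAPM: Re = 2.34% + 2.09 × 7.42% = 17.8478%.
Cost of preferred: Rp = 5.85 / 85.95 = 6.8063%.
Market value of equity E = 198.23 × 8.98m = 1780.1054m.
Total capital V = 1780.1054 + 194.2 + 229 + 113 = 2316.3054.
Equity: weight = 1780.1054/2316.3054 = 0.7685; cost = 17.8478%.
Preferred: weight = 194.2/2316.3054 = 0.0838; cost = 6.8063%.
Bank debt: weight = 229/2316.3054 = 0.0989; after-tax cost = 5.02% × (1 − 18%) = 4.1164%.
Mortgage bonds: weight = 113/2316.3054 = 0.0488; after-tax cost = 7.41% × (1 − 18%) = 6.0762%.
WACC = 0.7685 × 17.8478% + 0.0838 × 6.8063% + 0.0989 × 4.1164% + 0.0488 × 6.0762% = 14.9903%.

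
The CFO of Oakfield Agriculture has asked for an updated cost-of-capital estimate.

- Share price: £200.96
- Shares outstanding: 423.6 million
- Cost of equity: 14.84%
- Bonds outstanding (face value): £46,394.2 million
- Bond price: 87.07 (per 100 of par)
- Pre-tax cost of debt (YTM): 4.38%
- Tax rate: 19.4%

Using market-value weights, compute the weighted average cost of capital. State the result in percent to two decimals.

11.20%

Market value of equity E = 200.96 × 423.6m = 85126.656m. Market value of debt D = 46394.2m × 87.07/100 = 40395.42994m.
Total capital V = 85126.656 + 40395.42994 = 125522.08594.
Equity: weight = 85126.656/125522.08594 = 0.6782; cost = 14.84%.
Bonds outstanding: weight = 40395.42994/125522.08594 = 0.3218; after-tax cost = 4.38% × (1 − 19.4%) = 3.5303%.
WACC = 0.6782 × 14.8400% + 0.3218 × 3.5303% = 11.2003%.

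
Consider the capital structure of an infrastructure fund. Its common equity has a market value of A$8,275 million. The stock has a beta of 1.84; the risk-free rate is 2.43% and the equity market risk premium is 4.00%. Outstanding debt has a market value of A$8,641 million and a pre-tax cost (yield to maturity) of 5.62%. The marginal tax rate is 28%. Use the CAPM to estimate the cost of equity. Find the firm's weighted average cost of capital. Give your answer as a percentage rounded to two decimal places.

6.86%

Cost of equity via CAPM: Re = 2.43% + 1.84 × 4.0% = 9.7900%.
Total capital V = 8275 + 8641 = 16916.
Equity: weight = 8275/16916 = 0.4892; cost = 9.79%.
Debt: weight = 8641/16916 = 0.5108; after-tax cost = 5.62% × (1 − 28%) = 4.0464%.
WACC = 0.4892 × 9.7900% + 0.5108 × 4.0464% = 6.8561%.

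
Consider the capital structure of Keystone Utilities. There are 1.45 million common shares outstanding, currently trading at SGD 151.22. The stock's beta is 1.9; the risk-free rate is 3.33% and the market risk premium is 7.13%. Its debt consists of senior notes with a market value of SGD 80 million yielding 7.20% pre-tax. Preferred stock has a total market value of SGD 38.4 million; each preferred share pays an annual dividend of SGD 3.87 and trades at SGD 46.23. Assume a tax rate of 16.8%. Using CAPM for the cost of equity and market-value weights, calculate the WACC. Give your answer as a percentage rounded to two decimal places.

Cost of equity via CAPM: Re = 3.33% + 1.9 × 7.13% = 16.8770%.
Cost of preferred: Rp = 3.87 / 46.23 = 8.3712%.
Market value of equity E = 151.22 × 1.45m = 219.269m.
Total capital V = 219.269 + 38.4 + 80 = 337.669.
Equity: weight = 219.269/337.669 = 0.6494; cost = 16.877%.
Preferred: weight = 38.4/337.669 = 0.1137; cost = 8.3712%.
Senior notes: weight = 80/337.669 = 0.2369; after-tax cost = 7.2% × (1 − 16.8%) = 5.9904%.
WACC = 0.6494 × 16.8770% + 0.1137 × 8.3712% + 0.2369 × 5.9904% = 13.3305%.

13.33%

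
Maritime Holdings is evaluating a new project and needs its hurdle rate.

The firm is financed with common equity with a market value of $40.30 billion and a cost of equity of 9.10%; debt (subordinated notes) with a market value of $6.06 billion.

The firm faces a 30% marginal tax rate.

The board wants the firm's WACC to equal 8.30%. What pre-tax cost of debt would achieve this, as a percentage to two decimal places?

Total capital V = 40.3 + 6.06 = 46.36.
Equity weight = 40.3/46.36 = 0.8693.
Subordinated notes weight = 6.06/46.36 = 0.1307.
Equity contribution = 0.8693 × 9.1% = 7.9105%.
Remaining for debt = 8.3% − 7.9105% = 0.3895%.
Rd × (1 − 30%) × 0.1307 = 0.3895%  ⇒  Rd = 4.2570%.

4.26%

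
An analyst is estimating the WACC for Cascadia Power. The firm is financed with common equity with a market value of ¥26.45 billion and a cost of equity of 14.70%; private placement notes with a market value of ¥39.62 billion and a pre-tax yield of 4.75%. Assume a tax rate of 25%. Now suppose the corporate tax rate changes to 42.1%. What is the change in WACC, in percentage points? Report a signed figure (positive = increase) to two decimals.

-0.49 pp

Current WACC:
Total capital V = 26.45 + 39.62 = 66.07.
Equity: weight = 26.45/66.07 = 0.4003; cost = 14.7%.
Private placement notes: weight = 39.62/66.07 = 0.5997; after-tax cost = 4.75% × (1 − 25%) = 3.5625%.
WACC = 0.4003 × 14.7000% + 0.5997 × 3.5625% = 8.0212%.
After the change:
Total capital V = 26.45 + 39.62 = 66.07.
Equity: weight = 26.45/66.07 = 0.4003; cost = 14.7%.
Private placement notes: weight = 39.62/66.07 = 0.5997; after-tax cost = 4.75% × (1 − 42.1%) = 2.7502%.
WACC = 0.4003 × 14.7000% + 0.5997 × 2.7502% = 7.5341%.
Change in WACC = 7.5341% − 8.0212% = -0.4871 pp.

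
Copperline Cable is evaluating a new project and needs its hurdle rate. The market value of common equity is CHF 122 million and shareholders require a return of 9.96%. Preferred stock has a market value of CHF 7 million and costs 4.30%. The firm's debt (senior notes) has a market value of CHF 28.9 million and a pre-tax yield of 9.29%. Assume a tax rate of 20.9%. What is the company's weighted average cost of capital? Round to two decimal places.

9.23%

Total capital V = 122 + 7 + 28.9 = 157.9.
Equity: weight = 122/157.9 = 0.7726; cost = 9.96%.
Preferred: weight = 7/157.9 = 0.0443; cost = 4.3%.
Senior notes: weight = 28.9/157.9 = 0.1830; after-tax cost = 9.29% × (1 − 20.9%) = 7.3484%.
WACC = 0.7726 × 9.9600% + 0.0443 × 4.3000% + 0.1830 × 7.3484% = 9.2311%.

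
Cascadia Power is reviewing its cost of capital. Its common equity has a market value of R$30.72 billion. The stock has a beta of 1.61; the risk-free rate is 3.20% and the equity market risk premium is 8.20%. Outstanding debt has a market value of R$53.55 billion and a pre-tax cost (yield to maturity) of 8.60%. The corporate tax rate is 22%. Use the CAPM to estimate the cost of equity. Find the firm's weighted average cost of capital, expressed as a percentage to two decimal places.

10.24%

Cost of equity via CAPM: Re = 3.2% + 1.61 × 8.2% = 16.4020%.
Total capital V = 30.72 + 53.55 = 84.27.
Equity: weight = 30.72/84.27 = 0.3645; cost = 16.402%.
Debt: weight = 53.55/84.27 = 0.6355; after-tax cost = 8.6% × (1 − 22%) = 6.7080%.
WACC = 0.3645 × 16.4020% + 0.6355 × 6.7080% = 10.2419%.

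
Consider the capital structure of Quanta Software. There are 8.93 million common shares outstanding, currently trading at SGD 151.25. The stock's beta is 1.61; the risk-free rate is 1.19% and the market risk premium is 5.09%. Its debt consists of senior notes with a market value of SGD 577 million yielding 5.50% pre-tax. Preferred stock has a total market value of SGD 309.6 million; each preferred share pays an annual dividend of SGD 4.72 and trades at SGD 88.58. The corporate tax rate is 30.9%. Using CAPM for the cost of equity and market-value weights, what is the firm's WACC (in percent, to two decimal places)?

7.38%

Cost of equity via CAPM: Re = 1.19% + 1.61 × 5.09% = 9.3849%.
Cost of preferred: Rp = 4.72 / 88.58 = 5.3285%.
Market value of equity E = 151.25 × 8.93m = 1350.6625m.
Total capital V = 1350.6625 + 309.6 + 577 = 2237.2625.
Equity: weight = 1350.6625/2237.2625 = 0.6037; cost = 9.3849%.
Preferred: weight = 309.6/2237.2625 = 0.1384; cost = 5.3285%.
Senior notes: weight = 577/2237.2625 = 0.2579; after-tax cost = 5.5% × (1 − 30.9%) = 3.8005%.
WACC = 0.6037 × 9.3849% + 0.1384 × 5.3285% + 0.2579 × 3.8005% = 7.3833%.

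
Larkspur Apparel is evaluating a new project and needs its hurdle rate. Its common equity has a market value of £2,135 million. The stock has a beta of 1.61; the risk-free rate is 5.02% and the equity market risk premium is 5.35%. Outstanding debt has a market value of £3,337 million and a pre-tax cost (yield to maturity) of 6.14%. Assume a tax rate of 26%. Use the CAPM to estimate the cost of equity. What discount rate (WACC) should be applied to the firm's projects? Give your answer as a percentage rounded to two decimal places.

8.09%

Cost of equity via CAPM: Re = 5.02% + 1.61 × 5.35% = 13.6335%.
Total capital V = 2135 + 3337 = 5472.
Equity: weight = 2135/5472 = 0.3902; cost = 13.6335%.
Debt: weight = 3337/5472 = 0.6098; after-tax cost = 6.14% × (1 − 26%) = 4.5436%.
WACC = 0.3902 × 13.6335% + 0.6098 × 4.5436% = 8.0902%.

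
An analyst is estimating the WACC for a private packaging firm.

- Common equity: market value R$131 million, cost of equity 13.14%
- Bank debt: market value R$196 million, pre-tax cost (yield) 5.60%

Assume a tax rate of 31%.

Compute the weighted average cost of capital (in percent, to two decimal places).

7.58%

Total capital V = 131 + 196 = 327.
Equity: weight = 131/327 = 0.4006; cost = 13.14%.
Bank debt: weight = 196/327 = 0.5994; after-tax cost = 5.6% × (1 − 31%) = 3.8640%.
WACC = 0.4006 × 13.1400% + 0.5994 × 3.8640% = 7.5801%.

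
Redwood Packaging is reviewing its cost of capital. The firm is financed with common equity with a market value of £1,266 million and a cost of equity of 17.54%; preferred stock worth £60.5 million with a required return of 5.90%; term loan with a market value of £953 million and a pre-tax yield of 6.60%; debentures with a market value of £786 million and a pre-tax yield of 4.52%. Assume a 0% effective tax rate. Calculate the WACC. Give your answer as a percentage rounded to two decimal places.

10.57%

Total capital V = 1266 + 60.5 + 953 + 786 = 3065.5.
Equity: weight = 1266/3065.5 = 0.4130; cost = 17.54%.
Preferred: weight = 60.5/3065.5 = 0.0197; cost = 5.9%.
Term loan: weight = 953/3065.5 = 0.3109; after-tax cost = 6.6% × (1 − 0%) = 6.6000%.
Debentures: weight = 786/3065.5 = 0.2564; after-tax cost = 4.52% × (1 − 0%) = 4.5200%.
WACC = 0.4130 × 17.5400% + 0.0197 × 5.9000% + 0.3109 × 6.6000% + 0.2564 × 4.5200% = 10.5709%.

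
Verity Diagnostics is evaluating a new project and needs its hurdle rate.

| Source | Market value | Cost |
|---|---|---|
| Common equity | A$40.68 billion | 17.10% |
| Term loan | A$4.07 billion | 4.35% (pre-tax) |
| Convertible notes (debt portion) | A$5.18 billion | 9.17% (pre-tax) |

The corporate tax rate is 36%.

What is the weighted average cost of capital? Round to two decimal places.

14.77%

Total capital V = 40.68 + 4.07 + 5.18 = 49.93.
Equity: weight = 40.68/49.93 = 0.8147; cost = 17.1%.
Term loan: weight = 4.07/49.93 = 0.0815; after-tax cost = 4.35% × (1 − 36%) = 2.7840%.
Convertible notes (debt portion): weight = 5.18/49.93 = 0.1037; after-tax cost = 9.17% × (1 − 36%) = 5.8688%.
WACC = 0.8147 × 17.1000% + 0.0815 × 2.7840% + 0.1037 × 5.8688% = 14.7679%.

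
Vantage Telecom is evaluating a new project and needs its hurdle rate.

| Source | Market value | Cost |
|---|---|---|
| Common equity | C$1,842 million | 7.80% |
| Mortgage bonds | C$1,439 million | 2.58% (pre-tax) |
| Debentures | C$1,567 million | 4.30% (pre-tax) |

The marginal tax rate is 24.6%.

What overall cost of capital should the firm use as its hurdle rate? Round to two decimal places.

Total capital V = 1842 + 1439 + 1567 = 4848.
Equity: weight = 1842/4848 = 0.3800; cost = 7.8%.
Mortgage bonds: weight = 1439/4848 = 0.2968; after-tax cost = 2.58% × (1 − 24.6%) = 1.9453%.
Debentures: weight = 1567/4848 = 0.3232; after-tax cost = 4.3% × (1 − 24.6%) = 3.2422%.
WACC = 0.3800 × 7.8000% + 0.2968 × 1.9453% + 0.3232 × 3.2422% = 4.5890%.

4.59%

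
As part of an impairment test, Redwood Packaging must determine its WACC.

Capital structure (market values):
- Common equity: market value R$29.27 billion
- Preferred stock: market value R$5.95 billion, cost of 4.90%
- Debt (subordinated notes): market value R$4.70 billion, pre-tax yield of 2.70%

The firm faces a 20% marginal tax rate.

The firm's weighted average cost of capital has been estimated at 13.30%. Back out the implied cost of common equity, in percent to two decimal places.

16.80%

Total capital V = 29.27 + 5.95 + 4.7 = 39.92.
Equity weight = 29.27/39.92 = 0.7332.
Preferred weight = 5.95/39.92 = 0.1490.
Subordinated notes weight = 4.7/39.92 = 0.1177.
Debt contribution = 0.1177 × 2.7% × (1 − 20%) = 0.2543%.
Preferred contribution = 0.1490 × 4.9% = 0.7303%.
Required equity contribution = 13.3% − 0.9846% = 12.3154%.
Re = 12.3154% / 0.7332 = 16.7963%.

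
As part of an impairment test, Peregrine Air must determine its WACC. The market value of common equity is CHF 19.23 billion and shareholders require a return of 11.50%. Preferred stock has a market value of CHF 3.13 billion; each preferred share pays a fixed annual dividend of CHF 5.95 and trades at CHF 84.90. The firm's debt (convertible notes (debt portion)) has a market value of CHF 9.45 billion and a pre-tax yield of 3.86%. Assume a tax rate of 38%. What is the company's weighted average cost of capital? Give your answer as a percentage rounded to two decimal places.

Cost of preferred: Rp = 5.95 / 84.9 = 7.0082%.
Total capital V = 19.23 + 3.13 + 9.45 = 31.81.
Equity: weight = 19.23/31.81 = 0.6045; cost = 11.5%.
Preferred: weight = 3.13/31.81 = 0.0984; cost = 7.0082%.
Convertible notes (debt portion): weight = 9.45/31.81 = 0.2971; after-tax cost = 3.86% × (1 − 38%) = 2.3932%.
WACC = 0.6045 × 11.5000% + 0.0984 × 7.0082% + 0.2971 × 2.3932% = 8.3526%.

8.35%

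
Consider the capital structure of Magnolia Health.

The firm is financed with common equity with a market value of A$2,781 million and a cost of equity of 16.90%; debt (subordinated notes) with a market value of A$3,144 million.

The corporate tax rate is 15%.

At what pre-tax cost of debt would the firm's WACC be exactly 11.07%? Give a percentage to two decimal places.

6.96%

Total capital V = 2781 + 3144 = 5925.
Equity weight = 2781/5925 = 0.4694.
Subordinated notes weight = 3144/5925 = 0.5306.
Equity contribution = 0.4694 × 16.9% = 7.9323%.
Remaining for debt = 11.07% − 7.9323% = 3.1377%.
Rd × (1 − 15%) × 0.5306 = 3.1377%  ⇒  Rd = 6.9566%.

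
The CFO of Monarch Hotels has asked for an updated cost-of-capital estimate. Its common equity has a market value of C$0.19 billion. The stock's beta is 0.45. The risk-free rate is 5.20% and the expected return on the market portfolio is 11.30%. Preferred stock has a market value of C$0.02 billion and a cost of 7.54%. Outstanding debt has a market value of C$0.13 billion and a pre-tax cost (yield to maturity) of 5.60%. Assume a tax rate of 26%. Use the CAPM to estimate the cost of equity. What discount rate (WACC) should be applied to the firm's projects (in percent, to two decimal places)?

6.47%

Market risk premium = 11.3% − 5.2% = 6.1%.
Cost of equity via CAPM: Re = 5.2% + 0.45 × 6.1% = 7.9450%.
Total capital V = 0.19 + 0.02 + 0.13 = 0.34.
Equity: weight = 0.19/0.34 = 0.5588; cost = 7.945%.
Preferred: weight = 0.02/0.34 = 0.0588; cost = 7.54%.
Debt: weight = 0.13/0.34 = 0.3824; after-tax cost = 5.6% × (1 − 26%) = 4.1440%.
WACC = 0.5588 × 7.9450% + 0.0588 × 7.5400% + 0.3824 × 4.1440% = 6.4679%.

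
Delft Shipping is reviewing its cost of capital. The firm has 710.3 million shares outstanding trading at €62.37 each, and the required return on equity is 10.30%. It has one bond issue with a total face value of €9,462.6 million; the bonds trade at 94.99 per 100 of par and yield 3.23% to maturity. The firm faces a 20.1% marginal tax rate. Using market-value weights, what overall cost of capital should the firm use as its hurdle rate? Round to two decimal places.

9.00%

Market value of equity E = 62.37 × 710.3m = 44301.411m. Market value of debt D = 9462.6m × 94.99/100 = 8988.52374m.
Total capital V = 44301.411 + 8988.52374 = 53289.93474.
Equity: weight = 44301.411/53289.93474 = 0.8313; cost = 10.3%.
Bonds outstanding: weight = 8988.52374/53289.93474 = 0.1687; after-tax cost = 3.23% × (1 − 20.1%) = 2.5808%.
WACC = 0.8313 × 10.3000% + 0.1687 × 2.5808% = 8.9980%.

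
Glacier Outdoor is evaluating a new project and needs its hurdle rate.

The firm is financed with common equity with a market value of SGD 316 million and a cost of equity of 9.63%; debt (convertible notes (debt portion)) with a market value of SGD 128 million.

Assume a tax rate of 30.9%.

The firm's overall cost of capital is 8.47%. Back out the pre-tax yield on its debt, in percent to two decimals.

8.11%

Total capital V = 316 + 128 = 444.
Equity weight = 316/444 = 0.7117.
Convertible notes (debt portion) weight = 128/444 = 0.2883.
Equity contribution = 0.7117 × 9.63% = 6.8538%.
Remaining for debt = 8.47% − 6.8538% = 1.6162%.
Rd × (1 − 30.9%) × 0.2883 = 1.6162%  ⇒  Rd = 8.1132%.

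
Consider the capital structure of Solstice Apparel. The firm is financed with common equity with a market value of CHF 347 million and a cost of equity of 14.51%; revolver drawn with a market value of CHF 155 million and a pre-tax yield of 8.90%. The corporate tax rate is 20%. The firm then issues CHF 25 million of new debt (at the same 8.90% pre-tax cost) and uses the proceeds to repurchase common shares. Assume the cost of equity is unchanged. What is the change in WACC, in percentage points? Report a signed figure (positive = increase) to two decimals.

Current WACC:
Total capital V = 347 + 155 = 502.
Equity: weight = 347/502 = 0.6912; cost = 14.51%.
Revolver drawn: weight = 155/502 = 0.3088; after-tax cost = 8.9% × (1 − 20%) = 7.1200%.
WACC = 0.6912 × 14.5100% + 0.3088 × 7.1200% = 12.2282%.
After the change:
Total capital V = 322 + 180 = 502.
Equity: weight = 322/502 = 0.6414; cost = 14.51%.
Revolver drawn: weight = 180/502 = 0.3586; after-tax cost = 8.9% × (1 − 20%) = 7.1200%.
WACC = 0.6414 × 14.5100% + 0.3586 × 7.1200% = 11.8602%.
Change in WACC = 11.8602% − 12.2282% = -0.3680 pp.

-0.37 pp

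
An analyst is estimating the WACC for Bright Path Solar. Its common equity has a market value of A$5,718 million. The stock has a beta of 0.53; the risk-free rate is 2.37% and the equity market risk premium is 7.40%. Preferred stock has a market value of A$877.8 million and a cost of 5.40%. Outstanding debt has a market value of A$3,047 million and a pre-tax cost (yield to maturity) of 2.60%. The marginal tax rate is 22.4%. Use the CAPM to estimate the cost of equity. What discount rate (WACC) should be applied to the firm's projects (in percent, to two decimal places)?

Cost of equity via CAPM: Re = 2.37% + 0.53 × 7.4% = 6.2920%.
Total capital V = 5718 + 877.8 + 3047 = 9642.8.
Equity: weight = 5718/9642.8 = 0.5930; cost = 6.292%.
Preferred: weight = 877.8/9642.8 = 0.0910; cost = 5.4%.
Debt: weight = 3047/9642.8 = 0.3160; after-tax cost = 2.6% × (1 − 22.4%) = 2.0176%.
WACC = 0.5930 × 6.2920% + 0.0910 × 5.4000% + 0.3160 × 2.0176% = 4.8601%.

4.86%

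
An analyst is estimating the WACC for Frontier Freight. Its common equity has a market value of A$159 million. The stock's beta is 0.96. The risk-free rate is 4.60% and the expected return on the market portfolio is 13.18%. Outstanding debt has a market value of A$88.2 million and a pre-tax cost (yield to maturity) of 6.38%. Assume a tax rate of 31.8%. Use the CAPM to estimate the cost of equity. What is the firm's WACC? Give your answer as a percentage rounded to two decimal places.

9.81%

Market risk premium = 13.18% − 4.6% = 8.58%.
Cost of equity via CAPM: Re = 4.6% + 0.96 × 8.58% = 12.8368%.
Total capital V = 159 + 88.2 = 247.2.
Equity: weight = 159/247.2 = 0.6432; cost = 12.8368%.
Debt: weight = 88.2/247.2 = 0.3568; after-tax cost = 6.38% × (1 − 31.8%) = 4.3512%.
WACC = 0.6432 × 12.8368% + 0.3568 × 4.3512% = 9.8092%.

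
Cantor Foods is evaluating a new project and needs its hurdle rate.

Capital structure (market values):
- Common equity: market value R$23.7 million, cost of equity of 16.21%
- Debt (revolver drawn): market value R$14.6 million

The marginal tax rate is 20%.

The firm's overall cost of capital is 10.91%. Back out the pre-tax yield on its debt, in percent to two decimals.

Total capital V = 23.7 + 14.6 = 38.3.
Equity weight = 23.7/38.3 = 0.6188.
Revolver drawn weight = 14.6/38.3 = 0.3812.
Equity contribution = 0.6188 × 16.21% = 10.0307%.
Remaining for debt = 10.91% − 10.0307% = 0.8793%.
Rd × (1 − 20%) × 0.3812 = 0.8793%  ⇒  Rd = 2.8832%.

2.88%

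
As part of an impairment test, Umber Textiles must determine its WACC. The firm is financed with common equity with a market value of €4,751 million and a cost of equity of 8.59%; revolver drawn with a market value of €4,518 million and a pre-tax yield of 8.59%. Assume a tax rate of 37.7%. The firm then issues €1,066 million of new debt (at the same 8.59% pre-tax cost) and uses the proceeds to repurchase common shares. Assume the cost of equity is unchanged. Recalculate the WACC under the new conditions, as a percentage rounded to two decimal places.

After the change:
Total capital V = 3685 + 5584 = 9269.
Equity: weight = 3685/9269 = 0.3976; cost = 8.59%.
Revolver drawn: weight = 5584/9269 = 0.6024; after-tax cost = 8.59% × (1 − 37.7%) = 5.3516%.
WACC = 0.3976 × 8.5900% + 0.6024 × 5.3516% = 6.6390%.

6.64%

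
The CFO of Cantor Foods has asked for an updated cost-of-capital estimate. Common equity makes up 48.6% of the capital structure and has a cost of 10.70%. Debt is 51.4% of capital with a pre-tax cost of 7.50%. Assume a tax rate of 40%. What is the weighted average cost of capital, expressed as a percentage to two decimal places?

7.51%

After-tax cost of debt = 7.5% × (1 − 40%) = 4.5000%.
WACC = 0.486 × 10.7000% + 0.514 × 4.5000% = 7.5132%.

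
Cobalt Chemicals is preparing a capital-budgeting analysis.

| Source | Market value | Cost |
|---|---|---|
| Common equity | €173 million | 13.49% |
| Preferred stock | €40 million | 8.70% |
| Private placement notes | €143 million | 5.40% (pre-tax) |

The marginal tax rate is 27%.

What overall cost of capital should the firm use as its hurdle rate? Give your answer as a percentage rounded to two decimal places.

9.12%

Total capital V = 173 + 40 + 143 = 356.
Equity: weight = 173/356 = 0.4860; cost = 13.49%.
Preferred: weight = 40/356 = 0.1124; cost = 8.7%.
Private placement notes: weight = 143/356 = 0.4017; after-tax cost = 5.4% × (1 − 27%) = 3.9420%.
WACC = 0.4860 × 13.4900% + 0.1124 × 8.7000% + 0.4017 × 3.9420% = 9.1165%.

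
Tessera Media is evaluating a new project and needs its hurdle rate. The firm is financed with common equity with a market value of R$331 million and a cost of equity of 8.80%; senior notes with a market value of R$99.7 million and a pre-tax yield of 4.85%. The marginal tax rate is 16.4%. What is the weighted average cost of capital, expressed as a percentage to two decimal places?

Total capital V = 331 + 99.7 = 430.7.
Equity: weight = 331/430.7 = 0.7685; cost = 8.8%.
Senior notes: weight = 99.7/430.7 = 0.2315; after-tax cost = 4.85% × (1 − 16.4%) = 4.0546%.
WACC = 0.7685 × 8.8000% + 0.2315 × 4.0546% = 7.7015%.

7.70%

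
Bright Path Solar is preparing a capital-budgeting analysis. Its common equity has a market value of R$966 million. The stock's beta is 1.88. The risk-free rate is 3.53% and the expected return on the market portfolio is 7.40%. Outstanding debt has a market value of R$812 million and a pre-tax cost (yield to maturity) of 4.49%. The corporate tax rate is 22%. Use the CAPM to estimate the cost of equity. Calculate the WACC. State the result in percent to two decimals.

Market risk premium = 7.4% − 3.53% = 3.87%.
Cost of equity via CAPM: Re = 3.53% + 1.88 × 3.87% = 10.8056%.
Total capital V = 966 + 812 = 1778.
Equity: weight = 966/1778 = 0.5433; cost = 10.8056%.
Debt: weight = 812/1778 = 0.4567; after-tax cost = 4.49% × (1 − 22%) = 3.5022%.
WACC = 0.5433 × 10.8056% + 0.4567 × 3.5022% = 7.4702%.

7.47%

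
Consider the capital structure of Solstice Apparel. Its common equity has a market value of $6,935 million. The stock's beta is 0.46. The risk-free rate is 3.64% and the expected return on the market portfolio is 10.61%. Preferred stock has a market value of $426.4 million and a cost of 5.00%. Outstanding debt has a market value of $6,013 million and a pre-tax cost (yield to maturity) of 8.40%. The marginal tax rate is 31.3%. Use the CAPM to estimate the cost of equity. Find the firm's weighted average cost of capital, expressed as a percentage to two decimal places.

Market risk premium = 10.61% − 3.64% = 6.97%.
Cost of equity via CAPM: Re = 3.64% + 0.46 × 6.97% = 6.8462%.
Total capital V = 6935 + 426.4 + 6013 = 13374.4.
Equity: weight = 6935/13374.4 = 0.5185; cost = 6.8462%.
Preferred: weight = 426.4/13374.4 = 0.0319; cost = 5%.
Debt: weight = 6013/13374.4 = 0.4496; after-tax cost = 8.4% × (1 − 31.3%) = 5.7708%.
WACC = 0.5185 × 6.8462% + 0.0319 × 5.0000% + 0.4496 × 5.7708% = 6.3039%.

6.30%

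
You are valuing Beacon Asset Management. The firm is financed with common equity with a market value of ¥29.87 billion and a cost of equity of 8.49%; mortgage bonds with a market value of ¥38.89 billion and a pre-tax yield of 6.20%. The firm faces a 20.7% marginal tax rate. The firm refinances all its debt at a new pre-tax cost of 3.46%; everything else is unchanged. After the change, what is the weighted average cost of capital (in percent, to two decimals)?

After the change:
Total capital V = 29.87 + 38.89 = 68.76.
Equity: weight = 29.87/68.76 = 0.4344; cost = 8.49%.
Mortgage bonds: weight = 38.89/68.76 = 0.5656; after-tax cost = 3.46% × (1 − 20.7%) = 2.7438%.
WACC = 0.4344 × 8.4900% + 0.5656 × 2.7438% = 5.2400%.

5.24%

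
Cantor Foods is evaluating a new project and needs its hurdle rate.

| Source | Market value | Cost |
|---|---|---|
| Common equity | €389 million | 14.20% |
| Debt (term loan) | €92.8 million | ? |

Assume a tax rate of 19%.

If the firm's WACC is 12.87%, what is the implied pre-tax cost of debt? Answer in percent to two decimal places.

9.01%

Total capital V = 389 + 92.8 = 481.8.
Equity weight = 389/481.8 = 0.8074.
Term loan weight = 92.8/481.8 = 0.1926.
Equity contribution = 0.8074 × 14.2% = 11.4649%.
Remaining for debt = 12.87% − 11.4649% = 1.4051%.
Rd × (1 − 19%) × 0.1926 = 1.4051%  ⇒  Rd = 9.0060%.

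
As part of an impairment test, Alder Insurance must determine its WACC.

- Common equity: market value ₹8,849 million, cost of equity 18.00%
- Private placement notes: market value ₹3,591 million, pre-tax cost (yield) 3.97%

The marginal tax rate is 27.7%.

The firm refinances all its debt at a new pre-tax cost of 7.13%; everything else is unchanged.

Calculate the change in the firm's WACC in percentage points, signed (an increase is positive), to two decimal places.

+0.66 pp

Current WACC:
Total capital V = 8849 + 3591 = 12440.
Equity: weight = 8849/12440 = 0.7113; cost = 18%.
Private placement notes: weight = 3591/12440 = 0.2887; after-tax cost = 3.97% × (1 − 27.7%) = 2.8703%.
WACC = 0.7113 × 18.0000% + 0.2887 × 2.8703% = 13.6326%.
After the change:
Total capital V = 8849 + 3591 = 12440.
Equity: weight = 8849/12440 = 0.7113; cost = 18%.
Private placement notes: weight = 3591/12440 = 0.2887; after-tax cost = 7.13% × (1 − 27.7%) = 5.1550%.
WACC = 0.7113 × 18.0000% + 0.2887 × 5.1550% = 14.2921%.
Change in WACC = 14.2921% − 13.6326% = 0.6595 pp.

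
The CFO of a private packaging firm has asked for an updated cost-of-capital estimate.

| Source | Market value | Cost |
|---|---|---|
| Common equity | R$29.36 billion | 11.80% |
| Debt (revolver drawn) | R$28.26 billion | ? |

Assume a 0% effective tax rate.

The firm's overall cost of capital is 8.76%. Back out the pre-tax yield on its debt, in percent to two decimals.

Total capital V = 29.36 + 28.26 = 57.62.
Equity weight = 29.36/57.62 = 0.5095.
Revolver drawn weight = 28.26/57.62 = 0.4905.
Equity contribution = 0.5095 × 11.8% = 6.0126%.
Remaining for debt = 8.76% − 6.0126% = 2.7474%.
Rd × (1 − 0%) × 0.4905 = 2.7474%  ⇒  Rd = 5.6017%.

5.60%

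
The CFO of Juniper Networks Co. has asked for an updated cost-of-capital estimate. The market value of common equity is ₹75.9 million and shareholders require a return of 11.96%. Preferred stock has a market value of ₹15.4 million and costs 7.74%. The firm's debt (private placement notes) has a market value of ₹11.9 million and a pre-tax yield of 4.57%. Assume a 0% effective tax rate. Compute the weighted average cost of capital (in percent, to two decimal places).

Total capital V = 75.9 + 15.4 + 11.9 = 103.2.
Equity: weight = 75.9/103.2 = 0.7355; cost = 11.96%.
Preferred: weight = 15.4/103.2 = 0.1492; cost = 7.74%.
Private placement notes: weight = 11.9/103.2 = 0.1153; after-tax cost = 4.57% × (1 − 0%) = 4.5700%.
WACC = 0.7355 × 11.9600% + 0.1492 × 7.7400% + 0.1153 × 4.5700% = 10.4781%.

10.48%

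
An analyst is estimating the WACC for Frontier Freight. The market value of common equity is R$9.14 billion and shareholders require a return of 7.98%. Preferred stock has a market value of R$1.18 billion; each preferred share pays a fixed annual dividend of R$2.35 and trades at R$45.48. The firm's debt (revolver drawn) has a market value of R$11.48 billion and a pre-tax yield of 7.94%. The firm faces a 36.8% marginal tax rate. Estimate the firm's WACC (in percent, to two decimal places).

6.27%

Cost of preferred: Rp = 2.35 / 45.48 = 5.1671%.
Total capital V = 9.14 + 1.18 + 11.48 = 21.8.
Equity: weight = 9.14/21.8 = 0.4193; cost = 7.98%.
Preferred: weight = 1.18/21.8 = 0.0541; cost = 5.1671%.
Revolver drawn: weight = 11.48/21.8 = 0.5266; after-tax cost = 7.94% × (1 − 36.8%) = 5.0181%.
WACC = 0.4193 × 7.9800% + 0.0541 × 5.1671% + 0.5266 × 5.0181% = 6.2680%.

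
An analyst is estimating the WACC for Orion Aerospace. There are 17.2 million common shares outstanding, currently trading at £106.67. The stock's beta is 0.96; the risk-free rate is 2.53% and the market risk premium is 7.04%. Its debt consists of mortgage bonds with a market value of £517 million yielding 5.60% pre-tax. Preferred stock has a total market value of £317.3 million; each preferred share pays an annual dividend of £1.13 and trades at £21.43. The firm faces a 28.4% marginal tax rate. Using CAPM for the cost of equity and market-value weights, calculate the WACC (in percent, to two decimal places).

7.79%

Cost of equity via CAPM: Re = 2.53% + 0.96 × 7.04% = 9.2884%.
Cost of preferred: Rp = 1.13 / 21.43 = 5.2730%.
Market value of equity E = 106.67 × 17.2m = 1834.724m.
Total capital V = 1834.724 + 317.3 + 517 = 2669.024.
Equity: weight = 1834.724/2669.024 = 0.6874; cost = 9.2884%.
Preferred: weight = 317.3/2669.024 = 0.1189; cost = 5.273%.
Mortgage bonds: weight = 517/2669.024 = 0.1937; after-tax cost = 5.6% × (1 − 28.4%) = 4.0096%.
WACC = 0.6874 × 9.2884% + 0.1189 × 5.2730% + 0.1937 × 4.0096% = 7.7885%.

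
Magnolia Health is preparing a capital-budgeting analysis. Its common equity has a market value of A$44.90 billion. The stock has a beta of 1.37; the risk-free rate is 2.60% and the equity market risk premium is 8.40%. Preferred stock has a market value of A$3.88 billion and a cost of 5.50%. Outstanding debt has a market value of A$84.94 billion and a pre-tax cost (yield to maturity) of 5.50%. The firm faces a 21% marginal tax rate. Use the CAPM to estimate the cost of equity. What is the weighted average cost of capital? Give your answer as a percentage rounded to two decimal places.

7.66%

Cost of equity via CAPM: Re = 2.6% + 1.37 × 8.4% = 14.1080%.
Total capital V = 44.9 + 3.88 + 84.94 = 133.72.
Equity: weight = 44.9/133.72 = 0.3358; cost = 14.108%.
Preferred: weight = 3.88/133.72 = 0.0290; cost = 5.5%.
Debt: weight = 84.94/133.72 = 0.6352; after-tax cost = 5.5% × (1 − 21%) = 4.3450%.
WACC = 0.3358 × 14.1080% + 0.0290 × 5.5000% + 0.6352 × 4.3450% = 7.6567%.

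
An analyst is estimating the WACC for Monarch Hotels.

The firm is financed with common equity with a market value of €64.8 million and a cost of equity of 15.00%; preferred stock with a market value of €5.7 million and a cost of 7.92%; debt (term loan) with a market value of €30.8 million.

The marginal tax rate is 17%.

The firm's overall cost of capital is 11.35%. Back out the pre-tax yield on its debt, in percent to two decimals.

5.19%

Total capital V = 64.8 + 5.7 + 30.8 = 101.3.
Equity weight = 64.8/101.3 = 0.6397.
Preferred weight = 5.7/101.3 = 0.0563.
Term loan weight = 30.8/101.3 = 0.3040.
Equity contribution = 0.6397 × 15% = 9.5953%.
Preferred contribution = 0.0563 × 7.92% = 0.4456%.
Remaining for debt = 11.35% − 10.0409% = 1.3091%.
Rd × (1 − 17%) × 0.3040 = 1.3091%  ⇒  Rd = 5.1874%.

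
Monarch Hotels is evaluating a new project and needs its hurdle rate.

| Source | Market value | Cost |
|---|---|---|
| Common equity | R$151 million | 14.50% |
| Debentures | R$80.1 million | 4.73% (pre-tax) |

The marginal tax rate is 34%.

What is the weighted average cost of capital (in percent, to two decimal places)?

10.56%

Total capital V = 151 + 80.1 = 231.1.
Equity: weight = 151/231.1 = 0.6534; cost = 14.5%.
Debentures: weight = 80.1/231.1 = 0.3466; after-tax cost = 4.73% × (1 − 34%) = 3.1218%.
WACC = 0.6534 × 14.5000% + 0.3466 × 3.1218% = 10.5563%.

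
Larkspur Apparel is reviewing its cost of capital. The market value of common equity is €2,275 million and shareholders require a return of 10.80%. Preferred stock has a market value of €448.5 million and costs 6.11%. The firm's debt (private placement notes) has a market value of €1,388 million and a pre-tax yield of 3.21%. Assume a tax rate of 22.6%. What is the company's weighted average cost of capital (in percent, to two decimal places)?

7.48%

Total capital V = 2275 + 448.5 + 1388 = 4111.5.
Equity: weight = 2275/4111.5 = 0.5533; cost = 10.8%.
Preferred: weight = 448.5/4111.5 = 0.1091; cost = 6.11%.
Private placement notes: weight = 1388/4111.5 = 0.3376; after-tax cost = 3.21% × (1 − 22.6%) = 2.4845%.
WACC = 0.5533 × 10.8000% + 0.1091 × 6.1100% + 0.3376 × 2.4845% = 7.4812%.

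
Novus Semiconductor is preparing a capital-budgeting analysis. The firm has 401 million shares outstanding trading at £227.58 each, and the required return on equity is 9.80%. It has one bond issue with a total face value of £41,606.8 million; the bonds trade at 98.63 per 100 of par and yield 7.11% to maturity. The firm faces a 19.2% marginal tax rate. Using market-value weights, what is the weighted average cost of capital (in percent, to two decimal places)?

Market value of equity E = 227.58 × 401m = 91259.58m. Market value of debt D = 41606.8m × 98.63/100 = 41036.78684m.
Total capital V = 91259.58 + 41036.78684 = 132296.36684.
Equity: weight = 91259.58/132296.36684 = 0.6898; cost = 9.8%.
Bonds outstanding: weight = 41036.78684/132296.36684 = 0.3102; after-tax cost = 7.11% × (1 − 19.2%) = 5.7449%.
WACC = 0.6898 × 9.8000% + 0.3102 × 5.7449% = 8.5421%.

8.54%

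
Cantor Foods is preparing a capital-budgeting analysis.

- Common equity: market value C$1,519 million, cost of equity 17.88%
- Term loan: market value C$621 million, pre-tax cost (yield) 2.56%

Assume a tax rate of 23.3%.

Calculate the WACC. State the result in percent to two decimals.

13.26%

Total capital V = 1519 + 621 = 2140.
Equity: weight = 1519/2140 = 0.7098; cost = 17.88%.
Term loan: weight = 621/2140 = 0.2902; after-tax cost = 2.56% × (1 − 23.3%) = 1.9635%.
WACC = 0.7098 × 17.8800% + 0.2902 × 1.9635% = 13.2612%.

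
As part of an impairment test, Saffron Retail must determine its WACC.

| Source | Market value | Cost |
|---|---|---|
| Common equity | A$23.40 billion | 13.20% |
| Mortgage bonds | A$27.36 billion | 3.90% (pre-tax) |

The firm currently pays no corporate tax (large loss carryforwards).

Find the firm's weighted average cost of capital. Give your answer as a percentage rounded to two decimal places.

Total capital V = 23.4 + 27.36 = 50.76.
Equity: weight = 23.4/50.76 = 0.4610; cost = 13.2%.
Mortgage bonds: weight = 27.36/50.76 = 0.5390; after-tax cost = 3.9% × (1 − 0%) = 3.9000%.
WACC = 0.4610 × 13.2000% + 0.5390 × 3.9000% = 8.1872%.

8.19%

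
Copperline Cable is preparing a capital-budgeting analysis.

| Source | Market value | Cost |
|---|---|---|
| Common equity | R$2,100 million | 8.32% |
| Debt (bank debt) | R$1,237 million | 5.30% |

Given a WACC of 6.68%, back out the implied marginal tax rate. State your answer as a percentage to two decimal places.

26.49%

Total capital V = 2100 + 1237 = 3337.
Equity weight = 2100/3337 = 0.6293.
Bank debt weight = 1237/3337 = 0.3707.
Equity contribution = 0.6293 × 8.32% = 5.2358%.
Debt contribution must be 6.68% − 5.2358% = 1.4442%.
0.3707 × 5.3% × (1 − T) = 1.4442%  ⇒  (1 − T) = 0.7351.
T = 26.4935%.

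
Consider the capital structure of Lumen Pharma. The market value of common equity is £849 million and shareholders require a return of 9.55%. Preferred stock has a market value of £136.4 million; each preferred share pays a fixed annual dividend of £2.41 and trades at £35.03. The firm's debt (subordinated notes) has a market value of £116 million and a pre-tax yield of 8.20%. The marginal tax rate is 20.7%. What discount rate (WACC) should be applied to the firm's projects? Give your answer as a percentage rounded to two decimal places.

Cost of preferred: Rp = 2.41 / 35.03 = 6.8798%.
Total capital V = 849 + 136.4 + 116 = 1101.4.
Equity: weight = 849/1101.4 = 0.7708; cost = 9.55%.
Preferred: weight = 136.4/1101.4 = 0.1238; cost = 6.8798%.
Subordinated notes: weight = 116/1101.4 = 0.1053; after-tax cost = 8.2% × (1 − 20.7%) = 6.5026%.
WACC = 0.7708 × 9.5500% + 0.1238 × 6.8798% + 0.1053 × 6.5026% = 8.8984%.

8.90%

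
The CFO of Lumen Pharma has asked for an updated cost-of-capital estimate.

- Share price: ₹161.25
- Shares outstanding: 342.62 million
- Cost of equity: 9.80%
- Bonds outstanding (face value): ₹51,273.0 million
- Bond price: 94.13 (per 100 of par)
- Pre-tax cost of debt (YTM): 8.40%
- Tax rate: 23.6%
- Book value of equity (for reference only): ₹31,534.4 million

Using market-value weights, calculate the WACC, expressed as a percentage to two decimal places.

8.22%

Market value of equity E = 161.25 × 342.62m = 55247.475m. Market value of debt D = 51273m × 94.13/100 = 48263.2749m.
Total capital V = 55247.475 + 48263.2749 = 103510.7499.
Equity: weight = 55247.475/103510.7499 = 0.5337; cost = 9.8%.
Bonds outstanding: weight = 48263.2749/103510.7499 = 0.4663; after-tax cost = 8.4% × (1 − 23.6%) = 6.4176%.
WACC = 0.5337 × 9.8000% + 0.4663 × 6.4176% = 8.2229%.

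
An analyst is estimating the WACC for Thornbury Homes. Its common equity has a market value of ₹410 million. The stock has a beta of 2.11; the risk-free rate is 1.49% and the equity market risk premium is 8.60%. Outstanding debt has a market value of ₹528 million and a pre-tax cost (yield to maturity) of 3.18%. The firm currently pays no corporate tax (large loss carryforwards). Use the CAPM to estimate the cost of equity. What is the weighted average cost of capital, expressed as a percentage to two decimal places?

Cost of equity via CAPM: Re = 1.49% + 2.11 × 8.6% = 19.6360%.
Total capital V = 410 + 528 = 938.
Equity: weight = 410/938 = 0.4371; cost = 19.636%.
Debt: weight = 528/938 = 0.5629; after-tax cost = 3.18% × (1 − 0%) = 3.1800%.
WACC = 0.4371 × 19.6360% + 0.5629 × 3.1800% = 10.3729%.

10.37%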